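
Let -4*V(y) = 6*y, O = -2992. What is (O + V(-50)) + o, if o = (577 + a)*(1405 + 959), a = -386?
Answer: 448607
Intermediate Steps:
V(y) = -3*y/2
o = 451524 (o = (577 - 386)*(1405 + 959) = 191*2364 = 451524)
(O + V(-50)) + o = (-2992 - 3/2*(-50)) + 451524 = (-2992 + 75) + 451524 = -2917 + 451524 = 448607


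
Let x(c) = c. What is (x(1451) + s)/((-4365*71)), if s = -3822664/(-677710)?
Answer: -164529979/35005415775 ≈ -0.0047001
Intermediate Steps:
s = 1911332/338855 (s = -3822664*(-1/677710) = 1911332/338855 ≈ 5.6406)
(x(1451) + s)/((-4365*71)) = (1451 + 1911332/338855)/((-4365*71)) = (493589937/338855)/(-309915) = (493589937/338855)*(-1/309915) = -164529979/35005415775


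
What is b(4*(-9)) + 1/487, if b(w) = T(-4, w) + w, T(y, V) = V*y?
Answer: 52597/487 ≈ 108.00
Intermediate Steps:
b(w) = -3*w (b(w) = w*(-4) + w = -4*w + w = -3*w)
b(4*(-9)) + 1/487 = -12*(-9) + 1/487 = -3*(-36) + 1/487 = 108 + 1/487 = 52597/487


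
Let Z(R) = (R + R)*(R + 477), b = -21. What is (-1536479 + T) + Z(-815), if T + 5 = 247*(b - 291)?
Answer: -1062608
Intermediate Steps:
T = -77069 (T = -5 + 247*(-21 - 291) = -5 + 247*(-312) = -5 - 77064 = -77069)
Z(R) = 2*R*(477 + R) (Z(R) = (2*R)*(477 + R) = 2*R*(477 + R))
(-1536479 + T) + Z(-815) = (-1536479 - 77069) + 2*(-815)*(477 - 815) = -1613548 + 2*(-815)*(-338) = -1613548 + 550940 = -1062608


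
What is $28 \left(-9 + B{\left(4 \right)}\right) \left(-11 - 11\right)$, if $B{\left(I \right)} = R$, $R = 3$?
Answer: $3696$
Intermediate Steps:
$B{\left(I \right)} = 3$
$28 \left(-9 + B{\left(4 \right)}\right) \left(-11 - 11\right) = 28 \left(-9 + 3\right) \left(-11 - 11\right) = 28 \left(-6\right) \left(-11 - 11\right) = \left(-168\right) \left(-22\right) = 3696$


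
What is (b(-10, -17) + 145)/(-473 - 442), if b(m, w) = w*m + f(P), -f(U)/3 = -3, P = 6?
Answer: -108/305 ≈ -0.35410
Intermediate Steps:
f(U) = 9 (f(U) = -3*(-3) = 9)
b(m, w) = 9 + m*w (b(m, w) = w*m + 9 = m*w + 9 = 9 + m*w)
(b(-10, -17) + 145)/(-473 - 442) = ((9 - 10*(-17)) + 145)/(-473 - 442) = ((9 + 170) + 145)/(-915) = (179 + 145)*(-1/915) = 324*(-1/915) = -108/305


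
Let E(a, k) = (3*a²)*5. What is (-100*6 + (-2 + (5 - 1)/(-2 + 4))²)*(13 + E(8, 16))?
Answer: -583800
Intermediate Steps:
E(a, k) = 15*a²
(-100*6 + (-2 + (5 - 1)/(-2 + 4))²)*(13 + E(8, 16)) = (-100*6 + (-2 + (5 - 1)/(-2 + 4))²)*(13 + 15*8²) = (-600 + (-2 + 4/2)²)*(13 + 15*64) = (-600 + (-2 + 4*(½))²)*(13 + 960) = (-600 + (-2 + 2)²)*973 = (-600 + 0²)*973 = (-600 + 0)*973 = -600*973 = -583800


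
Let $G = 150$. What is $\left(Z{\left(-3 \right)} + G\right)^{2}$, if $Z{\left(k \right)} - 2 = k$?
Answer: $22201$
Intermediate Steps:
$Z{\left(k \right)} = 2 + k$
$\left(Z{\left(-3 \right)} + G\right)^{2} = \left(\left(2 - 3\right) + 150\right)^{2} = \left(-1 + 150\right)^{2} = 149^{2} = 22201$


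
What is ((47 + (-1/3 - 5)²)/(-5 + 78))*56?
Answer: 38024/657 ≈ 57.875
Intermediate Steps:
((47 + (-1/3 - 5)²)/(-5 + 78))*56 = ((47 + (-1*⅓ - 5)²)/73)*56 = ((47 + (-⅓ - 5)²)*(1/73))*56 = ((47 + (-16/3)²)*(1/73))*56 = ((47 + 256/9)*(1/73))*56 = ((679/9)*(1/73))*56 = (679/657)*56 = 38024/657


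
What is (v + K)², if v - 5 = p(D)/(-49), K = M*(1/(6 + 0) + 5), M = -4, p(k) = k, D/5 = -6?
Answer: 4897369/21609 ≈ 226.64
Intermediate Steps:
D = -30 (D = 5*(-6) = -30)
K = -62/3 (K = -4*(1/(6 + 0) + 5) = -4*(1/6 + 5) = -4*(⅙ + 5) = -4*31/6 = -62/3 ≈ -20.667)
v = 275/49 (v = 5 - 30/(-49) = 5 - 30*(-1/49) = 5 + 30/49 = 275/49 ≈ 5.6122)
(v + K)² = (275/49 - 62/3)² = (-2213/147)² = 4897369/21609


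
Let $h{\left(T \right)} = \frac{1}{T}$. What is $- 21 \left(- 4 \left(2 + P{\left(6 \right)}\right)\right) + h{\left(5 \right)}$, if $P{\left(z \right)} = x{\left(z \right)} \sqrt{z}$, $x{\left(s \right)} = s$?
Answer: $\frac{841}{5} + 504 \sqrt{6} \approx 1402.7$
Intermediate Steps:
$P{\left(z \right)} = z^{\frac{3}{2}}$ ($P{\left(z \right)} = z \sqrt{z} = z^{\frac{3}{2}}$)
$- 21 \left(- 4 \left(2 + P{\left(6 \right)}\right)\right) + h{\left(5 \right)} = - 21 \left(- 4 \left(2 + 6^{\frac{3}{2}}\right)\right) + \frac{1}{5} = - 21 \left(- 4 \left(2 + 6 \sqrt{6}\right)\right) + \frac{1}{5} = - 21 \left(-8 - 24 \sqrt{6}\right) + \frac{1}{5} = \left(168 + 504 \sqrt{6}\right) + \frac{1}{5} = \frac{841}{5} + 504 \sqrt{6}$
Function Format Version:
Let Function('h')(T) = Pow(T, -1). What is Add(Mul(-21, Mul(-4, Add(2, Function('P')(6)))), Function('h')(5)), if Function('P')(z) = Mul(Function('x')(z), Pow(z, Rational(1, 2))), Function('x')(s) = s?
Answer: Add(Rational(841, 5), Mul(504, Pow(6, Rational(1, 2)))) ≈ 1402.7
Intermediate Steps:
Function('P')(z) = Pow(z, Rational(3, 2)) (Function('P')(z) = Mul(z, Pow(z, Rational(1, 2))) = Pow(z, Rational(3, 2)))
Add(Mul(-21, Mul(-4, Add(2, Function('P')(6)))), Function('h')(5)) = Add(Mul(-21, Mul(-4, Add(2, Pow(6, Rational(3, 2))))), Pow(5, -1)) = Add(Mul(-21, Mul(-4, Add(2, Mul(6, Pow(6, Rational(1, 2)))))), Rational(1, 5)) = Add(Mul(-21, Add(-8, Mul(-24, Pow(6, Rational(1, 2))))), Rational(1, 5)) = Add(Add(168, Mul(504, Pow(6, Rational(1, 2)))), Rational(1, 5)) = Add(Rational(841, 5), Mul(504, Pow(6, Rational(1, 2))))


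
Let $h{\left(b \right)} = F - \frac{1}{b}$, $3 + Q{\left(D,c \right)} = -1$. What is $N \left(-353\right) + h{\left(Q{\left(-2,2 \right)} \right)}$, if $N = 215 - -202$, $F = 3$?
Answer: $- \frac{588791}{4} \approx -1.472 \cdot 10^{5}$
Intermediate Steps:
$Q{\left(D,c \right)} = -4$ ($Q{\left(D,c \right)} = -3 - 1 = -4$)
$h{\left(b \right)} = 3 - \frac{1}{b}$
$N = 417$ ($N = 215 + 202 = 417$)
$N \left(-353\right) + h{\left(Q{\left(-2,2 \right)} \right)} = 417 \left(-353\right) + \left(3 - \frac{1}{-4}\right) = -147201 + \left(3 - - \frac{1}{4}\right) = -147201 + \left(3 + \frac{1}{4}\right) = -147201 + \frac{13}{4} = - \frac{588791}{4}$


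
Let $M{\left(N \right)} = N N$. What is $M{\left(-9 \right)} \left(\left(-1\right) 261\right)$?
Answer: $-21141$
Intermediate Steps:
$M{\left(N \right)} = N^{2}$
$M{\left(-9 \right)} \left(\left(-1\right) 261\right) = \left(-9\right)^{2} \left(\left(-1\right) 261\right) = 81 \left(-261\right) = -21141$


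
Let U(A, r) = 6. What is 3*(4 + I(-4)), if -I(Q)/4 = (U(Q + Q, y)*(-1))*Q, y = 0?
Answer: -276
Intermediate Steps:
I(Q) = 24*Q (I(Q) = -4*6*(-1)*Q = -(-24)*Q = 24*Q)
3*(4 + I(-4)) = 3*(4 + 24*(-4)) = 3*(4 - 96) = 3*(-92) = -276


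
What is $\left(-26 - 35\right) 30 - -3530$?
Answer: $1700$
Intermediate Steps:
$\left(-26 - 35\right) 30 - -3530 = \left(-61\right) 30 + 3530 = -1830 + 3530 = 1700$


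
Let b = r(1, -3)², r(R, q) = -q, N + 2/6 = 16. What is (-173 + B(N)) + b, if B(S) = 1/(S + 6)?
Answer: -10657/65 ≈ -163.95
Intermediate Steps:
N = 47/3 (N = -⅓ + 16 = 47/3 ≈ 15.667)
B(S) = 1/(6 + S)
b = 9 (b = (-1*(-3))² = 3² = 9)
(-173 + B(N)) + b = (-173 + 1/(6 + 47/3)) + 9 = (-173 + 1/(65/3)) + 9 = (-173 + 3/65) + 9 = -11242/65 + 9 = -10657/65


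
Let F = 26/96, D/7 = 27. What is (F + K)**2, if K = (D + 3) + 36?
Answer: 120055849/2304 ≈ 52108.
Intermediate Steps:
D = 189 (D = 7*27 = 189)
K = 228 (K = (189 + 3) + 36 = 192 + 36 = 228)
F = 13/48 (F = 26*(1/96) = 13/48 ≈ 0.27083)
(F + K)**2 = (13/48 + 228)**2 = (10957/48)**2 = 120055849/2304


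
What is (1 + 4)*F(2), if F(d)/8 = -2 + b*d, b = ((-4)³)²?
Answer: 327600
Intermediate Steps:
b = 4096 (b = (-64)² = 4096)
F(d) = -16 + 32768*d (F(d) = 8*(-2 + 4096*d) = -16 + 32768*d)
(1 + 4)*F(2) = (1 + 4)*(-16 + 32768*2) = 5*(-16 + 65536) = 5*65520 = 327600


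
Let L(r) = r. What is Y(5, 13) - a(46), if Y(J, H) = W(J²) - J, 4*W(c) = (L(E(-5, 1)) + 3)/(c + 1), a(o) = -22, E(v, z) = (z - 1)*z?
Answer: 1771/104 ≈ 17.029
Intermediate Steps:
E(v, z) = z*(-1 + z) (E(v, z) = (-1 + z)*z = z*(-1 + z))
W(c) = 3/(4*(1 + c)) (W(c) = ((1*(-1 + 1) + 3)/(c + 1))/4 = ((1*0 + 3)/(1 + c))/4 = ((0 + 3)/(1 + c))/4 = (3/(1 + c))/4 = 3/(4*(1 + c)))
Y(J, H) = -J + 3/(4*(1 + J²)) (Y(J, H) = 3/(4*(1 + J²)) - J = -J + 3/(4*(1 + J²)))
Y(5, 13) - a(46) = (¾ - 1*5*(1 + 5²))/(1 + 5²) - 1*(-22) = (¾ - 1*5*(1 + 25))/(1 + 25) + 22 = (¾ - 1*5*26)/26 + 22 = (¾ - 130)/26 + 22 = (1/26)*(-517/4) + 22 = -517/104 + 22 = 1771/104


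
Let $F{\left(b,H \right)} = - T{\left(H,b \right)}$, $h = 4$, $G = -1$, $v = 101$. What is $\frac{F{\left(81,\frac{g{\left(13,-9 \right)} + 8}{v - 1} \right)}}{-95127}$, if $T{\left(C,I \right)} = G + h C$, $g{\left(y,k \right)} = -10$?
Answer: $- \frac{9}{792725} \approx -1.1353 \cdot 10^{-5}$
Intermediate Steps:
$T{\left(C,I \right)} = -1 + 4 C$
$F{\left(b,H \right)} = 1 - 4 H$ ($F{\left(b,H \right)} = - (-1 + 4 H) = 1 - 4 H$)
$\frac{F{\left(81,\frac{g{\left(13,-9 \right)} + 8}{v - 1} \right)}}{-95127} = \frac{1 - 4 \frac{-10 + 8}{101 - 1}}{-95127} = \left(1 - 4 \left(- \frac{2}{100}\right)\right) \left(- \frac{1}{95127}\right) = \left(1 - 4 \left(\left(-2\right) \frac{1}{100}\right)\right) \left(- \frac{1}{95127}\right) = \left(1 - - \frac{2}{25}\right) \left(- \frac{1}{95127}\right) = \left(1 + \frac{2}{25}\right) \left(- \frac{1}{95127}\right) = \frac{27}{25} \left(- \frac{1}{95127}\right) = - \frac{9}{792725}$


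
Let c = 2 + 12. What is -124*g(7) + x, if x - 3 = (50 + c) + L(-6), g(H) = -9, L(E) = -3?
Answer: 1180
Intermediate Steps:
c = 14
x = 64 (x = 3 + ((50 + 14) - 3) = 3 + (64 - 3) = 3 + 61 = 64)
-124*g(7) + x = -124*(-9) + 64 = 1116 + 64 = 1180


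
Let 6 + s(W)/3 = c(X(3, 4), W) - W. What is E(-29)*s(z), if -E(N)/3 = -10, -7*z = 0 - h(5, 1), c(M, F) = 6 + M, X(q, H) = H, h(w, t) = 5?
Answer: 2070/7 ≈ 295.71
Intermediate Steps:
z = 5/7 (z = -(0 - 1*5)/7 = -(0 - 5)/7 = -⅐*(-5) = 5/7 ≈ 0.71429)
E(N) = 30 (E(N) = -3*(-10) = 30)
s(W) = 12 - 3*W (s(W) = -18 + 3*((6 + 4) - W) = -18 + 3*(10 - W) = -18 + (30 - 3*W) = 12 - 3*W)
E(-29)*s(z) = 30*(12 - 3*5/7) = 30*(12 - 15/7) = 30*(69/7) = 2070/7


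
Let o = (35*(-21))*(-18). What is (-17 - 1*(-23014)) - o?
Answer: 9767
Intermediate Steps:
o = 13230 (o = -735*(-18) = 13230)
(-17 - 1*(-23014)) - o = (-17 - 1*(-23014)) - 1*13230 = (-17 + 23014) - 13230 = 22997 - 13230 = 9767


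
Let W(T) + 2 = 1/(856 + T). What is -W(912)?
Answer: 3535/1768 ≈ 1.9994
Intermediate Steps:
W(T) = -2 + 1/(856 + T)
-W(912) = -(-1711 - 2*912)/(856 + 912) = -(-1711 - 1824)/1768 = -(-3535)/1768 = -1*(-3535/1768) = 3535/1768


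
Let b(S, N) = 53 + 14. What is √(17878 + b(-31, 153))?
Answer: √17945 ≈ 133.96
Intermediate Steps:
b(S, N) = 67
√(17878 + b(-31, 153)) = √(17878 + 67) = √17945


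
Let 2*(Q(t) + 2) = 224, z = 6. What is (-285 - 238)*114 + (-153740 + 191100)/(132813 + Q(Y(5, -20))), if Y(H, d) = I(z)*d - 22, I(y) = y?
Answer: -7925097746/132923 ≈ -59622.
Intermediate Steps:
Y(H, d) = -22 + 6*d (Y(H, d) = 6*d - 22 = -22 + 6*d)
Q(t) = 110 (Q(t) = -2 + (1/2)*224 = -2 + 112 = 110)
(-285 - 238)*114 + (-153740 + 191100)/(132813 + Q(Y(5, -20))) = (-285 - 238)*114 + (-153740 + 191100)/(132813 + 110) = -523*114 + 37360/132923 = -59622 + 37360*(1/132923) = -59622 + 37360/132923 = -7925097746/132923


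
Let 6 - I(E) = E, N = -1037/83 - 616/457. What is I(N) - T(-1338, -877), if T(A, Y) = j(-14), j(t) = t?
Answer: 1283657/37931 ≈ 33.842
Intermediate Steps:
N = -525037/37931 (N = -1037*1/83 - 616*1/457 = -1037/83 - 616/457 = -525037/37931 ≈ -13.842)
T(A, Y) = -14
I(E) = 6 - E
I(N) - T(-1338, -877) = (6 - 1*(-525037/37931)) - 1*(-14) = (6 + 525037/37931) + 14 = 752623/37931 + 14 = 1283657/37931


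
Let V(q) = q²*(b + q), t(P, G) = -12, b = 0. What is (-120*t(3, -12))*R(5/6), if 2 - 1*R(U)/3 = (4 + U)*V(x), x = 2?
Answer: -158400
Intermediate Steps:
V(q) = q³ (V(q) = q²*(0 + q) = q²*q = q³)
R(U) = -90 - 24*U (R(U) = 6 - 3*(4 + U)*2³ = 6 - 3*(4 + U)*8 = 6 - 3*(32 + 8*U) = 6 + (-96 - 24*U) = -90 - 24*U)
(-120*t(3, -12))*R(5/6) = (-120*(-12))*(-90 - 120/6) = 1440*(-90 - 120/6) = 1440*(-90 - 24*⅚) = 1440*(-90 - 20) = 1440*(-110) = -158400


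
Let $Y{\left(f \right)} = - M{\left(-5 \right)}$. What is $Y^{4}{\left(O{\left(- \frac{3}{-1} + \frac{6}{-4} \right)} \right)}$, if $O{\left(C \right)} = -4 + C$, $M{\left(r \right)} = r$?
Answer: $625$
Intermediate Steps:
$Y{\left(f \right)} = 5$ ($Y{\left(f \right)} = \left(-1\right) \left(-5\right) = 5$)
$Y^{4}{\left(O{\left(- \frac{3}{-1} + \frac{6}{-4} \right)} \right)} = 5^{4} = 625$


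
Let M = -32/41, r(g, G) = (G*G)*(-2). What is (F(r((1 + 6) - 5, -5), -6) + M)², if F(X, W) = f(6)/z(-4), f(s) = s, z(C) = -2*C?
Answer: 25/26896 ≈ 0.00092951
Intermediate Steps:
r(g, G) = -2*G² (r(g, G) = G²*(-2) = -2*G²)
F(X, W) = ¾ (F(X, W) = 6/((-2*(-4))) = 6/8 = 6*(⅛) = ¾)
M = -32/41 (M = -32*1/41 = -32/41 ≈ -0.78049)
(F(r((1 + 6) - 5, -5), -6) + M)² = (¾ - 32/41)² = (-5/164)² = 25/26896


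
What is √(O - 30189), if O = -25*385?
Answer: I*√39814 ≈ 199.53*I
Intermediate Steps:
O = -9625
√(O - 30189) = √(-9625 - 30189) = √(-39814) = I*√39814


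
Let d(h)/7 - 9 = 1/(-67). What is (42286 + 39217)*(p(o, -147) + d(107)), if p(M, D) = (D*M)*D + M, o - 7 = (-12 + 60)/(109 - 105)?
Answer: 2242452677232/67 ≈ 3.3469e+10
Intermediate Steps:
d(h) = 4214/67 (d(h) = 63 + 7/(-67) = 63 + 7*(-1/67) = 63 - 7/67 = 4214/67)
o = 19 (o = 7 + (-12 + 60)/(109 - 105) = 7 + 48/4 = 7 + 48*(1/4) = 7 + 12 = 19)
p(M, D) = M + M*D**2 (p(M, D) = M*D**2 + M = M + M*D**2)
(42286 + 39217)*(p(o, -147) + d(107)) = (42286 + 39217)*(19*(1 + (-147)**2) + 4214/67) = 81503*(19*(1 + 21609) + 4214/67) = 81503*(19*21610 + 4214/67) = 81503*(410590 + 4214/67) = 81503*(27513744/67) = 2242452677232/67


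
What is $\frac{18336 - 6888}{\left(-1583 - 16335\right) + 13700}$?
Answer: $- \frac{1908}{703} \approx -2.7141$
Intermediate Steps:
$\frac{18336 - 6888}{\left(-1583 - 16335\right) + 13700} = \frac{11448}{-17918 + 13700} = \frac{11448}{-4218} = 11448 \left(- \frac{1}{4218}\right) = - \frac{1908}{703}$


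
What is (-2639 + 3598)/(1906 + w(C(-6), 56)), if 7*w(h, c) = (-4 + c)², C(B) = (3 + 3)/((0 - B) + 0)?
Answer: 6713/16046 ≈ 0.41836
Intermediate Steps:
C(B) = -6/B (C(B) = 6/(-B + 0) = 6/((-B)) = 6*(-1/B) = -6/B)
w(h, c) = (-4 + c)²/7
(-2639 + 3598)/(1906 + w(C(-6), 56)) = (-2639 + 3598)/(1906 + (-4 + 56)²/7) = 959/(1906 + (⅐)*52²) = 959/(1906 + (⅐)*2704) = 959/(1906 + 2704/7) = 959/(16046/7) = 959*(7/16046) = 6713/16046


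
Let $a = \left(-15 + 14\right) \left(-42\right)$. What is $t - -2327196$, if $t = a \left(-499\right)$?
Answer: $2306238$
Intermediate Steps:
$a = 42$ ($a = \left(-1\right) \left(-42\right) = 42$)
$t = -20958$ ($t = 42 \left(-499\right) = -20958$)
$t - -2327196 = -20958 - -2327196 = -20958 + 2327196 = 2306238$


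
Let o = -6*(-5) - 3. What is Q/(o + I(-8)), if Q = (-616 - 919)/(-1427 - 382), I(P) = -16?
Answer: 1535/19899 ≈ 0.077139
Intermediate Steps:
o = 27 (o = 30 - 3 = 27)
Q = 1535/1809 (Q = -1535/(-1809) = -1535*(-1/1809) = 1535/1809 ≈ 0.84854)
Q/(o + I(-8)) = 1535/(1809*(27 - 16)) = (1535/1809)/11 = (1535/1809)*(1/11) = 1535/19899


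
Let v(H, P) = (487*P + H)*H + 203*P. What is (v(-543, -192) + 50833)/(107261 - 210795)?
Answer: -25539689/51767 ≈ -493.36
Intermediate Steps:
v(H, P) = 203*P + H*(H + 487*P) (v(H, P) = (H + 487*P)*H + 203*P = H*(H + 487*P) + 203*P = 203*P + H*(H + 487*P))
(v(-543, -192) + 50833)/(107261 - 210795) = (((-543)² + 203*(-192) + 487*(-543)*(-192)) + 50833)/(107261 - 210795) = ((294849 - 38976 + 50772672) + 50833)/(-103534) = (51028545 + 50833)*(-1/103534) = 51079378*(-1/103534) = -25539689/51767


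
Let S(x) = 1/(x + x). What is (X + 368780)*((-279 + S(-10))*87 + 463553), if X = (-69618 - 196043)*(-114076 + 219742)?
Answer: -123308920316948399/10 ≈ -1.2331e+16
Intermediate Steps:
S(x) = 1/(2*x)
X = -28071335226 (X = -265661*105666 = -28071335226)
(X + 368780)*((-279 + S(-10))*87 + 463553) = (-28071335226 + 368780)*((-279 + (1/2)/(-10))*87 + 463553) = -28070966446*((-279 + (1/2)*(-1/10))*87 + 463553) = -28070966446*((-279 - 1/20)*87 + 463553) = -28070966446*(-5581/20*87 + 463553) = -28070966446*(-485547/20 + 463553) = -28070966446*8785513/20 = -123308920316948399/10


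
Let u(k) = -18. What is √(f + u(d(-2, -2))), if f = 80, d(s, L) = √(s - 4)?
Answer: √62 ≈ 7.8740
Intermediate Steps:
d(s, L) = √(-4 + s)
√(f + u(d(-2, -2))) = √(80 - 18) = √62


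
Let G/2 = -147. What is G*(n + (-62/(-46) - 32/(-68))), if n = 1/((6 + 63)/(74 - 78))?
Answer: -202370/391 ≈ -517.57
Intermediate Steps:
G = -294 (G = 2*(-147) = -294)
n = -4/69 (n = 1/(69/(-4)) = 1/(69*(-1/4)) = 1/(-69/4) = -4/69 ≈ -0.057971)
G*(n + (-62/(-46) - 32/(-68))) = -294*(-4/69 + (-62/(-46) - 32/(-68))) = -294*(-4/69 + (-62*(-1/46) - 32*(-1/68))) = -294*(-4/69 + (31/23 + 8/17)) = -294*(-4/69 + 711/391) = -294*2065/1173 = -202370/391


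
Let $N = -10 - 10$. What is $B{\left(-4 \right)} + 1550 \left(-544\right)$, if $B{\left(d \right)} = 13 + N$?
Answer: $-843207$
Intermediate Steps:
$N = -20$ ($N = -10 - 10 = -20$)
$B{\left(d \right)} = -7$ ($B{\left(d \right)} = 13 - 20 = -7$)
$B{\left(-4 \right)} + 1550 \left(-544\right) = -7 + 1550 \left(-544\right) = -7 - 843200 = -843207$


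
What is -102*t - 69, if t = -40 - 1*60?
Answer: 10131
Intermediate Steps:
t = -100 (t = -40 - 60 = -100)
-102*t - 69 = -102*(-100) - 69 = 10200 - 69 = 10131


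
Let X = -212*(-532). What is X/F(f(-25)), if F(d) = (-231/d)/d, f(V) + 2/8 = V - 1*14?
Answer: -24821543/33 ≈ -7.5217e+5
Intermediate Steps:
f(V) = -57/4 + V (f(V) = -1/4 + (V - 1*14) = -1/4 + (V - 14) = -1/4 + (-14 + V) = -57/4 + V)
X = 112784
F(d) = -231/d**2
X/F(f(-25)) = 112784/((-231/(-57/4 - 25)**2)) = 112784/((-231/(-157/4)**2)) = 112784/((-231*16/24649)) = 112784/(-3696/24649) = 112784*(-24649/3696) = -24821543/33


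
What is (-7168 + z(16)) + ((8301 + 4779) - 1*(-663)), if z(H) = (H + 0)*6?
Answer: 6671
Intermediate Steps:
z(H) = 6*H (z(H) = H*6 = 6*H)
(-7168 + z(16)) + ((8301 + 4779) - 1*(-663)) = (-7168 + 6*16) + ((8301 + 4779) - 1*(-663)) = (-7168 + 96) + (13080 + 663) = -7072 + 13743 = 6671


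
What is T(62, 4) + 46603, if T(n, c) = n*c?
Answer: 46851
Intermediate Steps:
T(n, c) = c*n
T(62, 4) + 46603 = 4*62 + 46603 = 248 + 46603 = 46851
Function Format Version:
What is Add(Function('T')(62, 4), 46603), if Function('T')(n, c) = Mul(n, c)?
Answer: 46851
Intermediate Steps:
Function('T')(n, c) = Mul(c, n)
Add(Function('T')(62, 4), 46603) = Add(Mul(4, 62), 46603) = Add(248, 46603) = 46851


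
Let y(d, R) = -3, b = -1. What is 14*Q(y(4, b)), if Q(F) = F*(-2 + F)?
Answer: 210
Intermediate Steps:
14*Q(y(4, b)) = 14*(-3*(-2 - 3)) = 14*(-3*(-5)) = 14*15 = 210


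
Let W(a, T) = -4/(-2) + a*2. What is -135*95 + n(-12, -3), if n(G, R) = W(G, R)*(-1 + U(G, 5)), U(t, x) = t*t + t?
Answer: -15707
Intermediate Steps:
U(t, x) = t + t² (U(t, x) = t² + t = t + t²)
W(a, T) = 2 + 2*a (W(a, T) = -4*(-½) + 2*a = 2 + 2*a)
n(G, R) = (-1 + G*(1 + G))*(2 + 2*G) (n(G, R) = (2 + 2*G)*(-1 + G*(1 + G)) = (-1 + G*(1 + G))*(2 + 2*G))
-135*95 + n(-12, -3) = -135*95 + 2*(1 - 12)*(-1 - 12*(1 - 12)) = -12825 + 2*(-11)*(-1 - 12*(-11)) = -12825 + 2*(-11)*(-1 + 132) = -12825 + 2*(-11)*131 = -12825 - 2882 = -15707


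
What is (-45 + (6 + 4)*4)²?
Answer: 25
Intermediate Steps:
(-45 + (6 + 4)*4)² = (-45 + 10*4)² = (-45 + 40)² = (-5)² = 25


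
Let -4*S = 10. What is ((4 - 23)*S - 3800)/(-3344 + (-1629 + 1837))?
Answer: 7505/6272 ≈ 1.1966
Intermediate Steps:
S = -5/2 (S = -¼*10 = -5/2 ≈ -2.5000)
((4 - 23)*S - 3800)/(-3344 + (-1629 + 1837)) = ((4 - 23)*(-5/2) - 3800)/(-3344 + (-1629 + 1837)) = (-19*(-5/2) - 3800)/(-3344 + 208) = (95/2 - 3800)/(-3136) = -7505/2*(-1/3136) = 7505/6272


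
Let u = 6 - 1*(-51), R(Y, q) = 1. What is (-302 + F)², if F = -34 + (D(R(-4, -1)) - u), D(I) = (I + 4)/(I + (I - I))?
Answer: 150544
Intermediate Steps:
D(I) = (4 + I)/I (D(I) = (4 + I)/(I + 0) = (4 + I)/I)
u = 57 (u = 6 + 51 = 57)
F = -86 (F = -34 + ((4 + 1)/1 - 1*57) = -34 + (1*5 - 57) = -34 + (5 - 57) = -34 - 52 = -86)
(-302 + F)² = (-302 - 86)² = (-388)² = 150544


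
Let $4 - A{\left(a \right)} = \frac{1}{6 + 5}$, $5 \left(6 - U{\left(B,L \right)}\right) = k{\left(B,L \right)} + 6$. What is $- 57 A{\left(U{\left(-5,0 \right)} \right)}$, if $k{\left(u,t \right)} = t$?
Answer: $- \frac{2451}{11} \approx -222.82$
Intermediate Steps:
$U{\left(B,L \right)} = \frac{24}{5} - \frac{L}{5}$ ($U{\left(B,L \right)} = 6 - \frac{L + 6}{5} = 6 - \frac{6 + L}{5} = 6 - \left(\frac{6}{5} + \frac{L}{5}\right) = \frac{24}{5} - \frac{L}{5}$)
$A{\left(a \right)} = \frac{43}{11}$ ($A{\left(a \right)} = 4 - \frac{1}{6 + 5} = 4 - \frac{1}{11} = \frac{43}{11}$)
$- 57 A{\left(U{\left(-5,0 \right)} \right)} = \left(-57\right) \frac{43}{11} = - \frac{2451}{11}$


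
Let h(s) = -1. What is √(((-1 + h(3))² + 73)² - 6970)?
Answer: I*√1041 ≈ 32.265*I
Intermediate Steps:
√(((-1 + h(3))² + 73)² - 6970) = √(((-1 - 1)² + 73)² - 6970) = √(((-2)² + 73)² - 6970) = √((4 + 73)² - 6970) = √(77² - 6970) = √(5929 - 6970) = √(-1041) = I*√1041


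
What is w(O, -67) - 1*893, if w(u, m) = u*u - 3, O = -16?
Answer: -640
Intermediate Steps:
w(u, m) = -3 + u² (w(u, m) = u² - 3 = -3 + u²)
w(O, -67) - 1*893 = (-3 + (-16)²) - 1*893 = (-3 + 256) - 893 = 253 - 893 = -640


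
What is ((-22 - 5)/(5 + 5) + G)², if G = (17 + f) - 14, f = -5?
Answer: 2209/100 ≈ 22.090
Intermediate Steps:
G = -2 (G = (17 - 5) - 14 = 12 - 14 = -2)
((-22 - 5)/(5 + 5) + G)² = ((-22 - 5)/(5 + 5) - 2)² = (-27/10 - 2)² = (-47/10)² = 2209/100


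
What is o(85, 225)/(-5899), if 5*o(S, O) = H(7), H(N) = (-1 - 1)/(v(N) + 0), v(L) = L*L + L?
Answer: 1/825860 ≈ 1.2109e-6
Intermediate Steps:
v(L) = L + L² (v(L) = L² + L = L + L²)
H(N) = -2/(N*(1 + N)) (H(N) = (-1 - 1)/(N*(1 + N) + 0) = -2*1/(N*(1 + N)) = -2/(N*(1 + N)))
o(S, O) = -1/140 (o(S, O) = (-2/(7*(1 + 7)))/5 = (-2*⅐/8)/5 = (-2*⅐*⅛)/5 = (⅕)*(-1/28) = -1/140)
o(85, 225)/(-5899) = -1/140/(-5899) = -1/140*(-1/5899) = 1/825860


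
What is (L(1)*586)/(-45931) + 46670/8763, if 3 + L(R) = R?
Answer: 93646522/17499711 ≈ 5.3513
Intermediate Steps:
L(R) = -3 + R
(L(1)*586)/(-45931) + 46670/8763 = ((-3 + 1)*586)/(-45931) + 46670/8763 = -2*586*(-1/45931) + 46670*(1/8763) = -1172*(-1/45931) + 46670/8763 = 1172/45931 + 46670/8763 = 93646522/17499711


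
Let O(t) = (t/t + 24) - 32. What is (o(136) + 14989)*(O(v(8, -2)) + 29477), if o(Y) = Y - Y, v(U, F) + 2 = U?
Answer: 441725830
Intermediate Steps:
v(U, F) = -2 + U
o(Y) = 0
O(t) = -7 (O(t) = (1 + 24) - 32 = 25 - 32 = -7)
(o(136) + 14989)*(O(v(8, -2)) + 29477) = (0 + 14989)*(-7 + 29477) = 14989*29470 = 441725830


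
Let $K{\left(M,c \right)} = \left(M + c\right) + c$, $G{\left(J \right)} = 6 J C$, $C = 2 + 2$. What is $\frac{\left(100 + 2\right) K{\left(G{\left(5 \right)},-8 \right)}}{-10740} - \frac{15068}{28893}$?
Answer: $- \frac{39027272}{25859235} \approx -1.5092$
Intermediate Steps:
$C = 4$
$G{\left(J \right)} = 24 J$ ($G{\left(J \right)} = 6 J 4 = 24 J$)
$K{\left(M,c \right)} = M + 2 c$
$\frac{\left(100 + 2\right) K{\left(G{\left(5 \right)},-8 \right)}}{-10740} - \frac{15068}{28893} = \frac{\left(100 + 2\right) \left(24 \cdot 5 + 2 \left(-8\right)\right)}{-10740} - \frac{15068}{28893} = 102 \left(120 - 16\right) \left(- \frac{1}{10740}\right) - \frac{15068}{28893} = 102 \cdot 104 \left(- \frac{1}{10740}\right) - \frac{15068}{28893} = 10608 \left(- \frac{1}{10740}\right) - \frac{15068}{28893} = - \frac{884}{895} - \frac{15068}{28893} = - \frac{39027272}{25859235}$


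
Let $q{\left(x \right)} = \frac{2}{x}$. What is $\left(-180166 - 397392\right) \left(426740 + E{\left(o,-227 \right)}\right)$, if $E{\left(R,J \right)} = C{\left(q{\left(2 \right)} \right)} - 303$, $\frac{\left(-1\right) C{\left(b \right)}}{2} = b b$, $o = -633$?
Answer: $-246290945730$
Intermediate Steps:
$C{\left(b \right)} = - 2 b^{2}$ ($C{\left(b \right)} = - 2 b b = - 2 b^{2}$)
$E{\left(R,J \right)} = -305$ ($E{\left(R,J \right)} = - 2 \left(\frac{2}{2}\right)^{2} - 303 = - 2 \left(2 \cdot \frac{1}{2}\right)^{2} - 303 = - 2 \cdot 1^{2} - 303 = \left(-2\right) 1 - 303 = -2 - 303 = -305$)
$\left(-180166 - 397392\right) \left(426740 + E{\left(o,-227 \right)}\right) = \left(-180166 - 397392\right) \left(426740 - 305\right) = \left(-577558\right) 426435 = -246290945730$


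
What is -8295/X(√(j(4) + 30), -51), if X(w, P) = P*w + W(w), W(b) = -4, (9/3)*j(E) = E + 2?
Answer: -1185/2972 + 60435*√2/2972 ≈ 28.359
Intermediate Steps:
j(E) = ⅔ + E/3 (j(E) = (E + 2)/3 = (2 + E)/3 = ⅔ + E/3)
X(w, P) = -4 + P*w (X(w, P) = P*w - 4 = -4 + P*w)
-8295/X(√(j(4) + 30), -51) = -8295/(-4 - 51*√((⅔ + (⅓)*4) + 30)) = -8295/(-4 - 51*√((⅔ + 4/3) + 30)) = -8295/(-4 - 51*√(2 + 30)) = -8295/(-4 - 204*√2)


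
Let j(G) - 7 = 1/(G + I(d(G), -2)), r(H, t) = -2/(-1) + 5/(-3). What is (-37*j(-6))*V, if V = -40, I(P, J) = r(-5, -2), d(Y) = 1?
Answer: 171680/17 ≈ 10099.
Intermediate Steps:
r(H, t) = ⅓ (r(H, t) = -2*(-1) + 5*(-⅓) = 2 - 5/3 = ⅓)
I(P, J) = ⅓
j(G) = 7 + 1/(⅓ + G) (j(G) = 7 + 1/(G + ⅓) = 7 + 1/(⅓ + G))
(-37*j(-6))*V = -37*(10 + 21*(-6))/(1 + 3*(-6))*(-40) = -37*(10 - 126)/(1 - 18)*(-40) = -37*(-116)/(-17)*(-40) = -(-37)*(-116)/17*(-40) = -37*116/17*(-40) = -4292/17*(-40) = 171680/17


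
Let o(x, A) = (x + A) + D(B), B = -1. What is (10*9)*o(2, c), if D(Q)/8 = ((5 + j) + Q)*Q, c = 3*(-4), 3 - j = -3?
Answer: -8100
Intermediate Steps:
j = 6 (j = 3 - 1*(-3) = 3 + 3 = 6)
c = -12
D(Q) = 8*Q*(11 + Q) (D(Q) = 8*(((5 + 6) + Q)*Q) = 8*((11 + Q)*Q) = 8*(Q*(11 + Q)) = 8*Q*(11 + Q))
o(x, A) = -80 + A + x (o(x, A) = (x + A) + 8*(-1)*(11 - 1) = (A + x) + 8*(-1)*10 = (A + x) - 80 = -80 + A + x)
(10*9)*o(2, c) = (10*9)*(-80 - 12 + 2) = 90*(-90) = -8100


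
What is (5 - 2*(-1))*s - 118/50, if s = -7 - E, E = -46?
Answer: 6766/25 ≈ 270.64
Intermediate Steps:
s = 39 (s = -7 - 1*(-46) = -7 + 46 = 39)
(5 - 2*(-1))*s - 118/50 = (5 - 2*(-1))*39 - 118/50 = (5 + 2)*39 - 118*1/50 = 7*39 - 59/25 = 273 - 59/25 = 6766/25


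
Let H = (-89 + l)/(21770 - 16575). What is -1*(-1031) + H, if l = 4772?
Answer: 5360728/5195 ≈ 1031.9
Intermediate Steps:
H = 4683/5195 (H = (-89 + 4772)/(21770 - 16575) = 4683/5195 ≈ 0.90144)
-1*(-1031) + H = -1*(-1031) + 4683/5195 = 1031 + 4683/5195 = 5360728/5195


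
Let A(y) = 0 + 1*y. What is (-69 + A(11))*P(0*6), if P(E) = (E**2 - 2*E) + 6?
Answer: -348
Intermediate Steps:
A(y) = y (A(y) = 0 + y = y)
P(E) = 6 + E**2 - 2*E
(-69 + A(11))*P(0*6) = (-69 + 11)*(6 + (0*6)**2 - 0*6) = -58*(6 + 0**2 - 2*0) = -58*(6 + 0 + 0) = -58*6 = -348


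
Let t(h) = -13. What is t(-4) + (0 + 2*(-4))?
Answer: -21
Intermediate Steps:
t(-4) + (0 + 2*(-4)) = -13 + (0 + 2*(-4)) = -13 + (0 - 8) = -13 - 8 = -21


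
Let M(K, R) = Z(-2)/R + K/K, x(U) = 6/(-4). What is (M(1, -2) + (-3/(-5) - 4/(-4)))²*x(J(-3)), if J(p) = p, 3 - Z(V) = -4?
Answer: -243/200 ≈ -1.2150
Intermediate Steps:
Z(V) = 7 (Z(V) = 3 - 1*(-4) = 3 + 4 = 7)
x(U) = -3/2 (x(U) = 6*(-¼) = -3/2)
M(K, R) = 1 + 7/R (M(K, R) = 7/R + K/K = 7/R + 1 = 1 + 7/R)
(M(1, -2) + (-3/(-5) - 4/(-4)))²*x(J(-3)) = ((7 - 2)/(-2) + (-3/(-5) - 4/(-4)))²*(-3/2) = (-½*5 + (-3*(-⅕) - 4*(-¼)))²*(-3/2) = (-5/2 + (⅗ + 1))²*(-3/2) = (-5/2 + 8/5)²*(-3/2) = (-9/10)²*(-3/2) = (81/100)*(-3/2) = -243/200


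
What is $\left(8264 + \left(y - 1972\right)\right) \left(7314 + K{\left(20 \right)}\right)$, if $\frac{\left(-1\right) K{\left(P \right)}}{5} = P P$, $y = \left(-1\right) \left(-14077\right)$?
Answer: $108240866$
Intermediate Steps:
$y = 14077$
$K{\left(P \right)} = - 5 P^{2}$ ($K{\left(P \right)} = - 5 P P = - 5 P^{2}$)
$\left(8264 + \left(y - 1972\right)\right) \left(7314 + K{\left(20 \right)}\right) = \left(8264 + \left(14077 - 1972\right)\right) \left(7314 - 5 \cdot 20^{2}\right) = \left(8264 + \left(14077 - 1972\right)\right) \left(7314 - 2000\right) = \left(8264 + 12105\right) \left(7314 - 2000\right) = 20369 \cdot 5314 = 108240866$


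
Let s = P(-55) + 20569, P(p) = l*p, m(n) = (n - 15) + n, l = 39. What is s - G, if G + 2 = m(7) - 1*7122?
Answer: 25549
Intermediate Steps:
m(n) = -15 + 2*n (m(n) = (-15 + n) + n = -15 + 2*n)
P(p) = 39*p
G = -7125 (G = -2 + ((-15 + 2*7) - 1*7122) = -2 + ((-15 + 14) - 7122) = -2 + (-1 - 7122) = -2 - 7123 = -7125)
s = 18424 (s = 39*(-55) + 20569 = -2145 + 20569 = 18424)
s - G = 18424 - 1*(-7125) = 18424 + 7125 = 25549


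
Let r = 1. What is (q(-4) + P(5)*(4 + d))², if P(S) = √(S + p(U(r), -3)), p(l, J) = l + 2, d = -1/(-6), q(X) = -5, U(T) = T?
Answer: 1475/9 - 250*√2/3 ≈ 46.038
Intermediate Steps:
d = ⅙ (d = -1*(-⅙) = ⅙ ≈ 0.16667)
p(l, J) = 2 + l
P(S) = √(3 + S) (P(S) = √(S + (2 + 1)) = √(S + 3) = √(3 + S))
(q(-4) + P(5)*(4 + d))² = (-5 + √(3 + 5)*(4 + ⅙))² = (-5 + √8*(25/6))² = (-5 + (2*√2)*(25/6))² = (-5 + 25*√2/3)²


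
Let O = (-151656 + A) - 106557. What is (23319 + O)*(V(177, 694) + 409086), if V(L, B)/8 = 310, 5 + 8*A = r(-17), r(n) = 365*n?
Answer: -193987724223/2 ≈ -9.6994e+10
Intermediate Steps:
A = -3105/4 (A = -5/8 + (365*(-17))/8 = -5/8 + (⅛)*(-6205) = -5/8 - 6205/8 = -3105/4 ≈ -776.25)
V(L, B) = 2480 (V(L, B) = 8*310 = 2480)
O = -1035957/4 (O = (-151656 - 3105/4) - 106557 = -609729/4 - 106557 = -1035957/4 ≈ -2.5899e+5)
(23319 + O)*(V(177, 694) + 409086) = (23319 - 1035957/4)*(2480 + 409086) = -942681/4*411566 = -193987724223/2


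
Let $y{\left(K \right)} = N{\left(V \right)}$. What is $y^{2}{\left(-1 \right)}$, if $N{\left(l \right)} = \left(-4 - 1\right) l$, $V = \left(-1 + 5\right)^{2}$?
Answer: $6400$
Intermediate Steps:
$V = 16$ ($V = 4^{2} = 16$)
$N{\left(l \right)} = - 5 l$
$y{\left(K \right)} = -80$ ($y{\left(K \right)} = \left(-5\right) 16 = -80$)
$y^{2}{\left(-1 \right)} = \left(-80\right)^{2} = 6400$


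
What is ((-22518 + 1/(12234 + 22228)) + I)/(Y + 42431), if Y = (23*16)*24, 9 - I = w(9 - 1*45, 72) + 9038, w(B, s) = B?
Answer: -1085932081/1766625506 ≈ -0.61469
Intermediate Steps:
I = -8993 (I = 9 - ((9 - 1*45) + 9038) = 9 - ((9 - 45) + 9038) = 9 - (-36 + 9038) = 9 - 1*9002 = 9 - 9002 = -8993)
Y = 8832 (Y = 368*24 = 8832)
((-22518 + 1/(12234 + 22228)) + I)/(Y + 42431) = ((-22518 + 1/(12234 + 22228)) - 8993)/(8832 + 42431) = ((-22518 + 1/34462) - 8993)/51263 = ((-22518 + 1/34462) - 8993)*(1/51263) = (-776015315/34462 - 8993)*(1/51263) = -1085932081/34462*1/51263 = -1085932081/1766625506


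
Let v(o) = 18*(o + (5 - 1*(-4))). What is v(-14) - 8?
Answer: -98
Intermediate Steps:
v(o) = 162 + 18*o (v(o) = 18*(o + (5 + 4)) = 18*(o + 9) = 18*(9 + o) = 162 + 18*o)
v(-14) - 8 = (162 + 18*(-14)) - 8 = (162 - 252) - 8 = -90 - 8 = -98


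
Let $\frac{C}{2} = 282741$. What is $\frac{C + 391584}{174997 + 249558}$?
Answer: $\frac{957066}{424555} \approx 2.2543$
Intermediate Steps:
$C = 565482$ ($C = 2 \cdot 282741 = 565482$)
$\frac{C + 391584}{174997 + 249558} = \frac{565482 + 391584}{174997 + 249558} = \frac{957066}{424555}$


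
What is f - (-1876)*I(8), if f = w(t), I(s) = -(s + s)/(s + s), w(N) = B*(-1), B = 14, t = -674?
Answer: -1890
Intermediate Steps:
w(N) = -14 (w(N) = 14*(-1) = -14)
I(s) = -1 (I(s) = -2*s/(2*s) = -2*s*1/(2*s) = -1*1 = -1)
f = -14
f - (-1876)*I(8) = -14 - (-1876)*(-1) = -14 - 1*1876 = -14 - 1876 = -1890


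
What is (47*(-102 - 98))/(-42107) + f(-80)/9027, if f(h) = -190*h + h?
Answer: 80167960/42233321 ≈ 1.8982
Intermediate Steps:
f(h) = -189*h
(47*(-102 - 98))/(-42107) + f(-80)/9027 = (47*(-102 - 98))/(-42107) - 189*(-80)/9027 = (47*(-200))*(-1/42107) + 15120*(1/9027) = -9400*(-1/42107) + 1680/1003 = 9400/42107 + 1680/1003 = 80167960/42233321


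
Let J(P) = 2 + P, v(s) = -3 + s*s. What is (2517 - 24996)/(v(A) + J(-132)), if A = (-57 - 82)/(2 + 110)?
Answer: 93992192/549677 ≈ 171.00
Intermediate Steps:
A = -139/112 ≈ -1.2411
v(s) = -3 + s**2
(2517 - 24996)/(v(A) + J(-132)) = (2517 - 24996)/((-3 + (-139/112)**2) + (2 - 132)) = -22479/((-3 + 19321/12544) - 130) = -22479/(-18311/12544 - 130) = -22479/(-1649031/12544) = -22479*(-12544/1649031) = 93992192/549677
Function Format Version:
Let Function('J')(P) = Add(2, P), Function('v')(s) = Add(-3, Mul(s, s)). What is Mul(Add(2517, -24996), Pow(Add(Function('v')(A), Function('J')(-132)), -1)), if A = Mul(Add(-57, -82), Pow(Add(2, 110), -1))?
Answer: Rational(93992192, 549677) ≈ 171.00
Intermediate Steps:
A = Rational(-139, 112) (A = Mul(-139, Pow(112, -1)) = Mul(-139, Rational(1, 112)) = Rational(-139, 112) ≈ -1.2411)
Function('v')(s) = Add(-3, Pow(s, 2))
Mul(Add(2517, -24996), Pow(Add(Function('v')(A), Function('J')(-132)), -1)) = Mul(Add(2517, -24996), Pow(Add(Add(-3, Pow(Rational(-139, 112), 2)), Add(2, -132)), -1)) = Mul(-22479, Pow(Add(Add(-3, Rational(19321, 12544)), -130), -1)) = Mul(-22479, Pow(Add(Rational(-18311, 12544), -130), -1)) = Mul(-22479, Pow(Rational(-1649031, 12544), -1)) = Mul(-22479, Rational(-12544, 1649031)) = Rational(93992192, 549677)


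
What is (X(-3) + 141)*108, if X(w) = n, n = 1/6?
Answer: 15246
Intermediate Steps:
n = ⅙ ≈ 0.16667
X(w) = ⅙
(X(-3) + 141)*108 = (⅙ + 141)*108 = (847/6)*108 = 15246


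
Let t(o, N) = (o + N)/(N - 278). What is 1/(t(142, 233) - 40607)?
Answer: -3/121846 ≈ -2.4621e-5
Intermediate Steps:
t(o, N) = (N + o)/(-278 + N)
1/(t(142, 233) - 40607) = 1/((233 + 142)/(-278 + 233) - 40607) = 1/(375/(-45) - 40607) = 1/(-1/45*375 - 40607) = 1/(-25/3 - 40607) = 1/(-121846/3) = -3/121846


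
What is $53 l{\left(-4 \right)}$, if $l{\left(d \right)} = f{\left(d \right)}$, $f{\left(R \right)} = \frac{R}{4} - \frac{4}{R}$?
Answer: $0$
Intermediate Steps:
$f{\left(R \right)} = - \frac{4}{R} + \frac{R}{4}$ ($f{\left(R \right)} = R \frac{1}{4} - \frac{4}{R} = \frac{R}{4} - \frac{4}{R} = - \frac{4}{R} + \frac{R}{4}$)
$l{\left(d \right)} = - \frac{4}{d} + \frac{d}{4}$
$53 l{\left(-4 \right)} = 53 \left(- \frac{4}{-4} + \frac{1}{4} \left(-4\right)\right) = 53 \left(\left(-4\right) \left(- \frac{1}{4}\right) - 1\right) = 53 \left(1 - 1\right) = 53 \cdot 0 = 0$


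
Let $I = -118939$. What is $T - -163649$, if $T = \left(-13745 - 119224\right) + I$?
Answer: $-88259$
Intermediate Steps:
$T = -251908$ ($T = \left(-13745 - 119224\right) - 118939 = -132969 - 118939 = -251908$)
$T - -163649 = -251908 - -163649 = -251908 + 163649 = -88259$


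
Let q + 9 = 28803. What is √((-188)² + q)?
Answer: √64138 ≈ 253.25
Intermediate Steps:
q = 28794 (q = -9 + 28803 = 28794)
√((-188)² + q) = √((-188)² + 28794) = √(35344 + 28794) = √64138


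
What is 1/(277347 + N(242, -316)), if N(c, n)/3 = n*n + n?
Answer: 1/575967 ≈ 1.7362e-6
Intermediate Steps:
N(c, n) = 3*n + 3*n² (N(c, n) = 3*(n*n + n) = 3*(n² + n) = 3*(n + n²) = 3*n + 3*n²)
1/(277347 + N(242, -316)) = 1/(277347 + 3*(-316)*(1 - 316)) = 1/(277347 + 3*(-316)*(-315)) = 1/(277347 + 298620) = 1/575967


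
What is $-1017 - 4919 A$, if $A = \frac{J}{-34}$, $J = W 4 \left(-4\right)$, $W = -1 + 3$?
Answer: $- \frac{95993}{17} \approx -5646.6$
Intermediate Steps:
$W = 2$
$J = -32$ ($J = 2 \cdot 4 \left(-4\right) = 8 \left(-4\right) = -32$)
$A = \frac{16}{17}$ ($A = - \frac{32}{-34} = \left(-32\right) \left(- \frac{1}{34}\right) = \frac{16}{17} \approx 0.94118$)
$-1017 - 4919 A = -1017 - \frac{78704}{17} = - \frac{95993}{17}$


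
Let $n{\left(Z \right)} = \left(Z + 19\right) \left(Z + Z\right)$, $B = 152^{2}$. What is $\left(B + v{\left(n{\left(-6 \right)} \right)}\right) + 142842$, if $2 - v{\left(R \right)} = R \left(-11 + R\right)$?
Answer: $139896$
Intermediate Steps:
$B = 23104$
$n{\left(Z \right)} = 2 Z \left(19 + Z\right)$ ($n{\left(Z \right)} = \left(19 + Z\right) 2 Z = 2 Z \left(19 + Z\right)$)
$v{\left(R \right)} = 2 - R \left(-11 + R\right)$
$\left(B + v{\left(n{\left(-6 \right)} \right)}\right) + 142842 = \left(23104 + \left(2 - \left(2 \left(-6\right) \left(19 - 6\right)\right)^{2} + 11 \cdot 2 \left(-6\right) \left(19 - 6\right)\right)\right) + 142842 = \left(23104 + \left(2 - \left(2 \left(-6\right) 13\right)^{2} + 11 \cdot 2 \left(-6\right) 13\right)\right) + 142842 = \left(23104 + \left(2 - \left(-156\right)^{2} + 11 \left(-156\right)\right)\right) + 142842 = \left(23104 - 26050\right) + 142842 = -2946 + 142842 = 139896$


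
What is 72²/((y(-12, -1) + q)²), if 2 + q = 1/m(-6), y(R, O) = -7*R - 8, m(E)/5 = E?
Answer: 4665600/4923961 ≈ 0.94753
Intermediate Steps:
m(E) = 5*E
y(R, O) = -8 - 7*R
q = -61/30 (q = -2 + 1/(5*(-6)) = -2 + 1/(-30) = -2 - 1/30 = -61/30 ≈ -2.0333)
72²/((y(-12, -1) + q)²) = 72²/(((-8 - 7*(-12)) - 61/30)²) = 5184/(((-8 + 84) - 61/30)²) = 5184/((76 - 61/30)²) = 5184/((2219/30)²) = 5184/(4923961/900) = 5184*(900/4923961) = 4665600/4923961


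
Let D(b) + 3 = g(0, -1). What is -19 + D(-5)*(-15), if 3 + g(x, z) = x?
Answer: 71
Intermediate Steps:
g(x, z) = -3 + x
D(b) = -6 (D(b) = -3 + (-3 + 0) = -3 - 3 = -6)
-19 + D(-5)*(-15) = -19 - 6*(-15) = -19 + 90 = 71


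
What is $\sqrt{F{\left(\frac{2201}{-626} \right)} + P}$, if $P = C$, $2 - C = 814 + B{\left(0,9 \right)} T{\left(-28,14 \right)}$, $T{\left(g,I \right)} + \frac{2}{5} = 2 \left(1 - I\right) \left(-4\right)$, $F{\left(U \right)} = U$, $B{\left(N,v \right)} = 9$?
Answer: $\frac{i \sqrt{17124158010}}{3130} \approx 41.808 i$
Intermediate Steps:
$T{\left(g,I \right)} = - \frac{42}{5} + 8 I$ ($T{\left(g,I \right)} = - \frac{2}{5} + 2 \left(1 - I\right) \left(-4\right) = - \frac{2}{5} + \left(2 - 2 I\right) \left(-4\right) = - \frac{2}{5} + \left(-8 + 8 I\right) = - \frac{42}{5} + 8 I$)
$C = - \frac{8722}{5}$ ($C = 2 - \left(814 + 9 \left(- \frac{42}{5} + 8 \cdot 14\right)\right) = 2 - \left(814 + 9 \left(- \frac{42}{5} + 112\right)\right) = 2 - \left(814 + 9 \cdot \frac{518}{5}\right) = 2 - \left(814 + \frac{4662}{5}\right) = 2 - \frac{8732}{5} = - \frac{8722}{5} \approx -1744.4$)
$P = - \frac{8722}{5} \approx -1744.4$
$\sqrt{F{\left(\frac{2201}{-626} \right)} + P} = \sqrt{\frac{2201}{-626} - \frac{8722}{5}} = \sqrt{2201 \left(- \frac{1}{626}\right) - \frac{8722}{5}} = \sqrt{- \frac{2201}{626} - \frac{8722}{5}} = \sqrt{- \frac{5470977}{3130}} = \frac{i \sqrt{17124158010}}{3130}$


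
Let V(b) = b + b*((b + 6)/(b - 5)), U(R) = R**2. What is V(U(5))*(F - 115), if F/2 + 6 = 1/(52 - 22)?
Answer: -8092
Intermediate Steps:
F = -179/15 (F = -12 + 2/(52 - 22) = -12 + 2/30 = -12 + 2*(1/30) = -12 + 1/15 = -179/15 ≈ -11.933)
V(b) = b + b*(6 + b)/(-5 + b) (V(b) = b + b*((6 + b)/(-5 + b)) = b + b*(6 + b)/(-5 + b))
V(U(5))*(F - 115) = (5**2*(1 + 2*5**2)/(-5 + 5**2))*(-179/15 - 115) = (25*(1 + 2*25)/(-5 + 25))*(-1904/15) = (25*(1 + 50)/20)*(-1904/15) = (25*(1/20)*51)*(-1904/15) = (255/4)*(-1904/15) = -8092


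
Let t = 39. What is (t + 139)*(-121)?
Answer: -21538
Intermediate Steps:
(t + 139)*(-121) = (39 + 139)*(-121) = 178*(-121) = -21538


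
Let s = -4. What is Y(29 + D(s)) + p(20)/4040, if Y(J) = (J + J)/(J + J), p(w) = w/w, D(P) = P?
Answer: 4041/4040 ≈ 1.0002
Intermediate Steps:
p(w) = 1
Y(J) = 1 (Y(J) = (2*J)/((2*J)) = (2*J)*(1/(2*J)) = 1)
Y(29 + D(s)) + p(20)/4040 = 1 + 1/4040 = 4041/4040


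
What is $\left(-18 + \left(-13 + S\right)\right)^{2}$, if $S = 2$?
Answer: $841$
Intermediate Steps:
$\left(-18 + \left(-13 + S\right)\right)^{2} = \left(-18 + \left(-13 + 2\right)\right)^{2} = \left(-18 - 11\right)^{2} = \left(-29\right)^{2} = 841$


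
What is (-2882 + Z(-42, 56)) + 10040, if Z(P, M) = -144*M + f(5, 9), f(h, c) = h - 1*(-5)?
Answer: -896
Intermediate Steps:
f(h, c) = 5 + h (f(h, c) = h + 5 = 5 + h)
Z(P, M) = 10 - 144*M (Z(P, M) = -144*M + (5 + 5) = -144*M + 10 = 10 - 144*M)
(-2882 + Z(-42, 56)) + 10040 = (-2882 + (10 - 144*56)) + 10040 = (-2882 + (10 - 8064)) + 10040 = (-2882 - 8054) + 10040 = -10936 + 10040 = -896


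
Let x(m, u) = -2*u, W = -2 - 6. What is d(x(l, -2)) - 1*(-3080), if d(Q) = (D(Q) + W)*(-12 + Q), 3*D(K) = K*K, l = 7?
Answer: 9304/3 ≈ 3101.3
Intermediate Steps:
D(K) = K²/3 (D(K) = (K*K)/3 = K²/3)
W = -8
d(Q) = (-12 + Q)*(-8 + Q²/3) (d(Q) = (Q²/3 - 8)*(-12 + Q) = (-8 + Q²/3)*(-12 + Q) = (-12 + Q)*(-8 + Q²/3))
d(x(l, -2)) - 1*(-3080) = (96 - (-16)*(-2) - 4*(-2*(-2))² + (-2*(-2))³/3) - 1*(-3080) = (96 - 8*4 - 4*4² + (⅓)*4³) + 3080 = (96 - 32 - 4*16 + (⅓)*64) + 3080 = (96 - 32 - 64 + 64/3) + 3080 = 64/3 + 3080 = 9304/3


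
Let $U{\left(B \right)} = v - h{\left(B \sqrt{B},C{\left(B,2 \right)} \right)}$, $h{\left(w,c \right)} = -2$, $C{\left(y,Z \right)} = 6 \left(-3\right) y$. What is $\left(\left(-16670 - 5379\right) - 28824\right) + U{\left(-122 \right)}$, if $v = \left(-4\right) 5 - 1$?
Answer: $-50892$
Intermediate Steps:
$C{\left(y,Z \right)} = - 18 y$
$v = -21$ ($v = -20 - 1 = -21$)
$U{\left(B \right)} = -19$ ($U{\left(B \right)} = -21 - -2 = -21 + 2 = -19$)
$\left(\left(-16670 - 5379\right) - 28824\right) + U{\left(-122 \right)} = \left(\left(-16670 - 5379\right) - 28824\right) - 19 = \left(-22049 - 28824\right) - 19 = -50873 - 19 = -50892$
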